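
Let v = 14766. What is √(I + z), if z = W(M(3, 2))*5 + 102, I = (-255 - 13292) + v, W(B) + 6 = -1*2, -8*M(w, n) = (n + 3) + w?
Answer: √1281 ≈ 35.791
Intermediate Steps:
M(w, n) = -3/8 - n/8 - w/8 (M(w, n) = -((n + 3) + w)/8 = -((3 + n) + w)/8 = -(3 + n + w)/8 = -3/8 - n/8 - w/8)
W(B) = -8 (W(B) = -6 - 1*2 = -6 - 2 = -8)
I = 1219 (I = (-255 - 13292) + 14766 = -13547 + 14766 = 1219)
z = 62 (z = -8*5 + 102 = -40 + 102 = 62)
√(I + z) = √(1219 + 62) = √1281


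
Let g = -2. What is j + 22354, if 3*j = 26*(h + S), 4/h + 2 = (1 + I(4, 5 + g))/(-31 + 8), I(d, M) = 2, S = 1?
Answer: 3284920/147 ≈ 22346.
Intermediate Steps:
h = -92/49 (h = 4/(-2 + (1 + 2)/(-31 + 8)) = 4/(-2 + 3/(-23)) = 4/(-2 + 3*(-1/23)) = 4/(-2 - 3/23) = 4/(-49/23) = 4*(-23/49) = -92/49 ≈ -1.8776)
j = -1118/147 (j = (26*(-92/49 + 1))/3 = (26*(-43/49))/3 = (1/3)*(-1118/49) = -1118/147 ≈ -7.6054)
j + 22354 = -1118/147 + 22354 = 3284920/147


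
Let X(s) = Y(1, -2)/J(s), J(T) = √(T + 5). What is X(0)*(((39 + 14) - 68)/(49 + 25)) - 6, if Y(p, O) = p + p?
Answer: -6 - 3*√5/37 ≈ -6.1813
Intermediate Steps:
Y(p, O) = 2*p
J(T) = √(5 + T)
X(s) = 2/√(5 + s) (X(s) = (2*1)/(√(5 + s)) = 2/√(5 + s))
X(0)*(((39 + 14) - 68)/(49 + 25)) - 6 = (2/√(5 + 0))*(((39 + 14) - 68)/(49 + 25)) - 6 = (2/√5)*((53 - 68)/74) - 6 = (2*(√5/5))*(-15*1/74) - 6 = (2*√5/5)*(-15/74) - 6 = -3*√5/37 - 6 = -6 - 3*√5/37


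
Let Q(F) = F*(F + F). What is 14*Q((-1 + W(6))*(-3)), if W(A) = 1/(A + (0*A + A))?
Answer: 847/4 ≈ 211.75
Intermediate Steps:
W(A) = 1/(2*A) (W(A) = 1/(A + (0 + A)) = 1/(A + A) = 1/(2*A))
Q(F) = 2*F² (Q(F) = F*(2*F) = 2*F²)
14*Q((-1 + W(6))*(-3)) = 14*(2*((-1 + (½)/6)*(-3))²) = 14*(2*((-1 + (½)*(⅙))*(-3))²) = 14*(2*((-1 + 1/12)*(-3))²) = 14*(2*(-11/12*(-3))²) = 14*(2*(11/4)²) = 14*(2*(121/16)) = 14*(121/8) = 847/4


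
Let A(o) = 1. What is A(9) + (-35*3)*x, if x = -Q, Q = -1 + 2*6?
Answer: 1156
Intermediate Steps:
Q = 11 (Q = -1 + 12 = 11)
x = -11 (x = -1*11 = -11)
A(9) + (-35*3)*x = 1 - 35*3*(-11) = 1 - 105*(-11) = 1 + 1155 = 1156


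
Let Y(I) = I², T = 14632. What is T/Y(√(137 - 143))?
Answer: -7316/3 ≈ -2438.7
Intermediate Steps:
T/Y(√(137 - 143)) = 14632/((√(137 - 143))²) = 14632/((√(-6))²) = 14632/((I*√6)²) = 14632/(-6) = 14632*(-⅙) = -7316/3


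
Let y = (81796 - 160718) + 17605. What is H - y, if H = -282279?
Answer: -220962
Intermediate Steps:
y = -61317 (y = -78922 + 17605 = -61317)
H - y = -282279 - 1*(-61317) = -282279 + 61317 = -220962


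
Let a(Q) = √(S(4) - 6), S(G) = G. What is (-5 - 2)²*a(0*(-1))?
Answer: 49*I*√2 ≈ 69.297*I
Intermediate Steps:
a(Q) = I*√2 (a(Q) = √(4 - 6) = √(-2) = I*√2)
(-5 - 2)²*a(0*(-1)) = (-5 - 2)²*(I*√2) = (-7)²*(I*√2) = 49*(I*√2) = 49*I*√2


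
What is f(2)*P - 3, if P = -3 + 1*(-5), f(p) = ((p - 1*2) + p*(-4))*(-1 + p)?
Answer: 61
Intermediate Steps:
f(p) = (-1 + p)*(-2 - 3*p) (f(p) = ((p - 2) - 4*p)*(-1 + p) = ((-2 + p) - 4*p)*(-1 + p) = (-2 - 3*p)*(-1 + p) = (-1 + p)*(-2 - 3*p))
P = -8 (P = -3 - 5 = -8)
f(2)*P - 3 = (2 + 2 - 3*2²)*(-8) - 3 = (2 + 2 - 3*4)*(-8) - 3 = (2 + 2 - 12)*(-8) - 3 = -8*(-8) - 3 = 64 - 3 = 61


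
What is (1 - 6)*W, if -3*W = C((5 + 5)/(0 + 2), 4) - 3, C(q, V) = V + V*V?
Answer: 85/3 ≈ 28.333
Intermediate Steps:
C(q, V) = V + V²
W = -17/3 (W = -(4*(1 + 4) - 3)/3 = -(4*5 - 3)/3 = -(20 - 3)/3 = -⅓*17 = -17/3 ≈ -5.6667)
(1 - 6)*W = (1 - 6)*(-17/3) = -5*(-17/3) = 85/3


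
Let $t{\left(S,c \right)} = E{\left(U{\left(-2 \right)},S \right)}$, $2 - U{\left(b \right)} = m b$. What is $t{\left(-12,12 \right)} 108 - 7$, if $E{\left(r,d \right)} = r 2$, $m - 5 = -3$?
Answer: $1289$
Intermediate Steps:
$m = 2$ ($m = 5 - 3 = 2$)
$U{\left(b \right)} = 2 - 2 b$
$E{\left(r,d \right)} = 2 r$
$t{\left(S,c \right)} = 12$ ($t{\left(S,c \right)} = 2 \left(2 - -4\right) = 2 \left(2 + 4\right) = 2 \cdot 6 = 12$)
$t{\left(-12,12 \right)} 108 - 7 = 12 \cdot 108 - 7 = 1296 - 7 = 1289$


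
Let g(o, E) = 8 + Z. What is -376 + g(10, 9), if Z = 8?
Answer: -360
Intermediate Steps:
g(o, E) = 16 (g(o, E) = 8 + 8 = 16)
-376 + g(10, 9) = -376 + 16 = -360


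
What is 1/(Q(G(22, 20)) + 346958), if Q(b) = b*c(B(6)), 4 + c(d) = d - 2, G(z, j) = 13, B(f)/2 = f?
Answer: 1/347036 ≈ 2.8815e-6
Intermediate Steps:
B(f) = 2*f
c(d) = -6 + d (c(d) = -4 + (d - 2) = -4 + (-2 + d) = -6 + d)
Q(b) = 6*b (Q(b) = b*(-6 + 2*6) = b*(-6 + 12) = b*6 = 6*b)
1/(Q(G(22, 20)) + 346958) = 1/(6*13 + 346958) = 1/(78 + 346958) = 1/347036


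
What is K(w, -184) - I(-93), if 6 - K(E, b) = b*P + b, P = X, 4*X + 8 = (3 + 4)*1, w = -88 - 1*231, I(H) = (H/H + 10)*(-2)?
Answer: 166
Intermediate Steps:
I(H) = -22 (I(H) = (1 + 10)*(-2) = 11*(-2) = -22)
w = -319 (w = -88 - 231 = -319)
X = -¼ (X = -2 + ((3 + 4)*1)/4 = -2 + (7*1)/4 = -2 + (¼)*7 = -2 + 7/4 = -¼ ≈ -0.25000)
P = -¼ ≈ -0.25000
K(E, b) = 6 - 3*b/4 (K(E, b) = 6 - (b*(-¼) + b) = 6 - (-b/4 + b) = 6 - 3*b/4)
K(w, -184) - I(-93) = (6 - ¾*(-184)) - 1*(-22) = (6 + 138) + 22 = 144 + 22 = 166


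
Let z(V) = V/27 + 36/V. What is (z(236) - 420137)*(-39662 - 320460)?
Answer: 241016716857028/1593 ≈ 1.5130e+11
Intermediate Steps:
z(V) = 36/V + V/27 (z(V) = V*(1/27) + 36/V = V/27 + 36/V = 36/V + V/27)
(z(236) - 420137)*(-39662 - 320460) = ((36/236 + (1/27)*236) - 420137)*(-39662 - 320460) = ((36*(1/236) + 236/27) - 420137)*(-360122) = ((9/59 + 236/27) - 420137)*(-360122) = (14167/1593 - 420137)*(-360122) = -669264074/1593*(-360122) = 241016716857028/1593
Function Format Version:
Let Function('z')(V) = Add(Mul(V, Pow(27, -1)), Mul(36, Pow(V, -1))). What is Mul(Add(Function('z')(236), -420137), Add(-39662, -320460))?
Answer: Rational(241016716857028, 1593) ≈ 1.5130e+11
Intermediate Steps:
Function('z')(V) = Add(Mul(36, Pow(V, -1)), Mul(Rational(1, 27), V)) (Function('z')(V) = Add(Mul(V, Rational(1, 27)), Mul(36, Pow(V, -1))) = Add(Mul(Rational(1, 27), V), Mul(36, Pow(V, -1))) = Add(Mul(36, Pow(V, -1)), Mul(Rational(1, 27), V)))
Mul(Add(Function('z')(236), -420137), Add(-39662, -320460)) = Mul(Add(Add(Mul(36, Pow(236, -1)), Mul(Rational(1, 27), 236)), -420137), Add(-39662, -320460)) = Mul(Add(Add(Mul(36, Rational(1, 236)), Rational(236, 27)), -420137), -360122) = Mul(Add(Add(Rational(9, 59), Rational(236, 27)), -420137), -360122) = Mul(Add(Rational(14167, 1593), -420137), -360122) = Mul(Rational(-669264074, 1593), -360122) = Rational(241016716857028, 1593)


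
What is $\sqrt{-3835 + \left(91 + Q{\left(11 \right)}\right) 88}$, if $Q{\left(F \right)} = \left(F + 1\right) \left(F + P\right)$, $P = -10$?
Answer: $3 \sqrt{581} \approx 72.312$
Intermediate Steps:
$Q{\left(F \right)} = \left(1 + F\right) \left(-10 + F\right)$ ($Q{\left(F \right)} = \left(F + 1\right) \left(F - 10\right) = \left(1 + F\right) \left(-10 + F\right)$)
$\sqrt{-3835 + \left(91 + Q{\left(11 \right)}\right) 88} = \sqrt{-3835 + \left(91 - \left(109 - 121\right)\right) 88} = \sqrt{-3835 + \left(91 - -12\right) 88} = \sqrt{-3835 + \left(91 + 12\right) 88} = \sqrt{-3835 + 103 \cdot 88} = \sqrt{-3835 + 9064} = \sqrt{5229} = 3 \sqrt{581}$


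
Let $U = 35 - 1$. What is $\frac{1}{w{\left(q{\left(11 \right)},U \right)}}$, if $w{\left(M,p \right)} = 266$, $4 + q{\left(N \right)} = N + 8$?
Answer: $\frac{1}{266} \approx 0.0037594$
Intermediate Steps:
$q{\left(N \right)} = 4 + N$ ($q{\left(N \right)} = -4 + \left(N + 8\right) = -4 + \left(8 + N\right) = 4 + N$)
$U = 34$ ($U = 35 - 1 = 34$)
$\frac{1}{w{\left(q{\left(11 \right)},U \right)}} = \frac{1}{266}$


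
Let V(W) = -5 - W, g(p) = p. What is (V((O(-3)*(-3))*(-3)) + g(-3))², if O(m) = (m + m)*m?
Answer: 28900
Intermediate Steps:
O(m) = 2*m² (O(m) = (2*m)*m = 2*m²)
(V((O(-3)*(-3))*(-3)) + g(-3))² = ((-5 - (2*(-3)²)*(-3)*(-3)) - 3)² = ((-5 - (2*9)*(-3)*(-3)) - 3)² = ((-5 - 18*(-3)*(-3)) - 3)² = ((-5 - (-54)*(-3)) - 3)² = ((-5 - 1*162) - 3)² = ((-5 - 162) - 3)² = (-167 - 3)² = (-170)² = 28900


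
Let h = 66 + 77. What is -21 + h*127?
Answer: 18140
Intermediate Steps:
h = 143
-21 + h*127 = -21 + 143*127 = -21 + 18161 = 18140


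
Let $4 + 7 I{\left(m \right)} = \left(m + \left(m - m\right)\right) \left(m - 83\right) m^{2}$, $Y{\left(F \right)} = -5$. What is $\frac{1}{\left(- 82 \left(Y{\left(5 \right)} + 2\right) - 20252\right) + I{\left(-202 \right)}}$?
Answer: $\frac{7}{2348946234} \approx 2.9801 \cdot 10^{-9}$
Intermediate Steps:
$I{\left(m \right)} = - \frac{4}{7} + \frac{m^{3} \left(-83 + m\right)}{7}$ ($I{\left(m \right)} = - \frac{4}{7} + \frac{\left(m + \left(m - m\right)\right) \left(m - 83\right) m^{2}}{7} = - \frac{4}{7} + \frac{\left(m + 0\right) \left(-83 + m\right) m^{2}}{7} = - \frac{4}{7} + \frac{m \left(-83 + m\right) m^{2}}{7} = - \frac{4}{7} + \frac{m^{3} \left(-83 + m\right)}{7}$)
$\frac{1}{\left(- 82 \left(Y{\left(5 \right)} + 2\right) - 20252\right) + I{\left(-202 \right)}} = \frac{1}{\left(- 82 \left(-5 + 2\right) - 20252\right) - \left(\frac{4}{7} - \frac{1664966416}{7} - \frac{684119864}{7}\right)} = \frac{1}{\left(\left(-82\right) \left(-3\right) - 20252\right) - - \frac{2349086276}{7}} = \frac{1}{\left(246 - 20252\right) + \left(- \frac{4}{7} + \frac{684119864}{7} + \frac{1664966416}{7}\right)} = \frac{1}{-20006 + \frac{2349086276}{7}} = \frac{1}{\frac{2348946234}{7}} = \frac{7}{2348946234}$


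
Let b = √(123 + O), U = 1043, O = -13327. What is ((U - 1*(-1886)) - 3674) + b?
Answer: -745 + 2*I*√3301 ≈ -745.0 + 114.91*I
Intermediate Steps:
b = 2*I*√3301 (b = √(123 - 13327) = √(-13204) = 2*I*√3301 ≈ 114.91*I)
((U - 1*(-1886)) - 3674) + b = ((1043 - 1*(-1886)) - 3674) + 2*I*√3301 = ((1043 + 1886) - 3674) + 2*I*√3301 = (2929 - 3674) + 2*I*√3301 = -745 + 2*I*√3301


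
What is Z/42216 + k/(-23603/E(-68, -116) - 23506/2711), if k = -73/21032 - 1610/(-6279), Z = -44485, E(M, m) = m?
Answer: -31008099771995311/29462806190917528 ≈ -1.0524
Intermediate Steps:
k = 207473/820248 (k = -73*1/21032 - 1610*(-1/6279) = -73/21032 + 10/39 = 207473/820248 ≈ 0.25294)
Z/42216 + k/(-23603/E(-68, -116) - 23506/2711) = -44485/42216 + 207473/(820248*(-23603/(-116) - 23506/2711)) = -44485*1/42216 + 207473/(820248*(-23603*(-1/116) - 23506*1/2711)) = -44485/42216 + 207473/(820248*(23603/116 - 23506/2711)) = -44485/42216 + 207473/(820248*(61261037/314476)) = -44485/42216 + (207473/820248)*(314476/61261037) = -44485/42216 + 16311319787/12562310769294 = -31008099771995311/29462806190917528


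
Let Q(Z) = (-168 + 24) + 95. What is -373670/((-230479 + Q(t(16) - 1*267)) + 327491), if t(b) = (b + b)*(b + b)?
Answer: -373670/96963 ≈ -3.8537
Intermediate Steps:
t(b) = 4*b² (t(b) = (2*b)*(2*b) = 4*b²)
Q(Z) = -49 (Q(Z) = -144 + 95 = -49)
-373670/((-230479 + Q(t(16) - 1*267)) + 327491) = -373670/((-230479 - 49) + 327491) = -373670/(-230528 + 327491) = -373670/96963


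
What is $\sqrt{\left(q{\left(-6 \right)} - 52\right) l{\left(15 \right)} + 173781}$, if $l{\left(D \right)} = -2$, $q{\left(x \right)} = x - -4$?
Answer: $417$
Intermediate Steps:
$q{\left(x \right)} = 4 + x$ ($q{\left(x \right)} = x + 4 = 4 + x$)
$\sqrt{\left(q{\left(-6 \right)} - 52\right) l{\left(15 \right)} + 173781} = \sqrt{\left(\left(4 - 6\right) - 52\right) \left(-2\right) + 173781} = \sqrt{\left(-2 - 52\right) \left(-2\right) + 173781} = \sqrt{\left(-54\right) \left(-2\right) + 173781} = \sqrt{108 + 173781} = \sqrt{173889} = 417$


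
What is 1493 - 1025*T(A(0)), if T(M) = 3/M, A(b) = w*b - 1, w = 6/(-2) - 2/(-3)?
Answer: 4568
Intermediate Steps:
w = -7/3 (w = 6*(-½) - 2*(-⅓) = -3 + ⅔ = -7/3 ≈ -2.3333)
A(b) = -1 - 7*b/3 (A(b) = -7*b/3 - 1 = -1 - 7*b/3)
1493 - 1025*T(A(0)) = 1493 - 3075/(-1 - 7/3*0) = 1493 - 3075/(-1 + 0) = 1493 - 3075/(-1) = 1493 - 3075*(-1) = 1493 - 1025*(-3) = 1493 + 3075 = 4568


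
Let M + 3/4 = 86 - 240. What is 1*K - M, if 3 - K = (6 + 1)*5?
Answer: 491/4 ≈ 122.75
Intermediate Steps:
K = -32 (K = 3 - (6 + 1)*5 = 3 - 7*5 = 3 - 1*35 = 3 - 35 = -32)
M = -619/4 (M = -3/4 + (86 - 240) = -3/4 - 154 = -619/4 ≈ -154.75)
1*K - M = 1*(-32) - 1*(-619/4) = -32 + 619/4 = 491/4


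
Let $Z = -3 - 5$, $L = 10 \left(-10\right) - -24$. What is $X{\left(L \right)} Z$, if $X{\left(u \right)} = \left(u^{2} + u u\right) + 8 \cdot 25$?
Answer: $-94016$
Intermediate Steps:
$L = -76$ ($L = -100 + 24 = -76$)
$X{\left(u \right)} = 200 + 2 u^{2}$ ($X{\left(u \right)} = \left(u^{2} + u^{2}\right) + 200 = 2 u^{2} + 200 = 200 + 2 u^{2}$)
$Z = -8$
$X{\left(L \right)} Z = \left(200 + 2 \left(-76\right)^{2}\right) \left(-8\right) = \left(200 + 2 \cdot 5776\right) \left(-8\right) = \left(200 + 11552\right) \left(-8\right) = 11752 \left(-8\right) = -94016$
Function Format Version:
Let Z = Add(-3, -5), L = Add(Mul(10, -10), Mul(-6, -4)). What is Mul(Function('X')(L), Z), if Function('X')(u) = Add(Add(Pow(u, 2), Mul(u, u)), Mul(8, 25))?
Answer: -94016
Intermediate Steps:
L = -76 (L = Add(-100, 24) = -76)
Function('X')(u) = Add(200, Mul(2, Pow(u, 2))) (Function('X')(u) = Add(Add(Pow(u, 2), Pow(u, 2)), 200) = Add(Mul(2, Pow(u, 2)), 200) = Add(200, Mul(2, Pow(u, 2))))
Z = -8
Mul(Function('X')(L), Z) = Mul(Add(200, Mul(2, Pow(-76, 2))), -8) = Mul(Add(200, Mul(2, 5776)), -8) = Mul(Add(200, 11552), -8) = Mul(11752, -8) = -94016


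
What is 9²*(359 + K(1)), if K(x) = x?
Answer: 29160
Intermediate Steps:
9²*(359 + K(1)) = 9²*(359 + 1) = 81*360 = 29160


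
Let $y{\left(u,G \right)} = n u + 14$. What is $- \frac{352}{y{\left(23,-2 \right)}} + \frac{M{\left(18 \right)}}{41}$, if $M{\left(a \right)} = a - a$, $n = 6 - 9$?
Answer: $\frac{32}{5} \approx 6.4$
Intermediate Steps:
$n = -3$
$y{\left(u,G \right)} = 14 - 3 u$ ($y{\left(u,G \right)} = - 3 u + 14 = 14 - 3 u$)
$M{\left(a \right)} = 0$
$- \frac{352}{y{\left(23,-2 \right)}} + \frac{M{\left(18 \right)}}{41} = - \frac{352}{14 - 69} + \frac{0}{41} = - \frac{352}{14 - 69} + 0 \cdot \frac{1}{41} = - \frac{352}{-55} + 0 = \left(-352\right) \left(- \frac{1}{55}\right) + 0 = \frac{32}{5} + 0 = \frac{32}{5}$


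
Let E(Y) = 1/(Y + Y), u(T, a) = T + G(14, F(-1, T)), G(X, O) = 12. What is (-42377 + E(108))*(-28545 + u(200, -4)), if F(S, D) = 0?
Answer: 259344160523/216 ≈ 1.2007e+9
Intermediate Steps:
u(T, a) = 12 + T (u(T, a) = T + 12 = 12 + T)
E(Y) = 1/(2*Y)
(-42377 + E(108))*(-28545 + u(200, -4)) = (-42377 + (½)/108)*(-28545 + (12 + 200)) = (-42377 + (½)*(1/108))*(-28545 + 212) = (-42377 + 1/216)*(-28333) = -9153431/216*(-28333) = 259344160523/216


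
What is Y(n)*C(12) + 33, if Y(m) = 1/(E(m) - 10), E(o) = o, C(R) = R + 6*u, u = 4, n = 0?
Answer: 147/5 ≈ 29.400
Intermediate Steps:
C(R) = 24 + R (C(R) = R + 6*4 = R + 24 = 24 + R)
Y(m) = 1/(-10 + m) (Y(m) = 1/(m - 10) = 1/(-10 + m))
Y(n)*C(12) + 33 = (24 + 12)/(-10 + 0) + 33 = 36/(-10) + 33 = -1/10*36 + 33 = -18/5 + 33 = 147/5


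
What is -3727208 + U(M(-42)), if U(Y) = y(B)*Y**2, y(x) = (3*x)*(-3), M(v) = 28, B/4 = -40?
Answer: -2598248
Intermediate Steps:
B = -160 (B = 4*(-40) = -160)
y(x) = -9*x
U(Y) = 1440*Y**2 (U(Y) = (-9*(-160))*Y**2 = 1440*Y**2)
-3727208 + U(M(-42)) = -3727208 + 1440*28**2 = -3727208 + 1440*784 = -3727208 + 1128960 = -2598248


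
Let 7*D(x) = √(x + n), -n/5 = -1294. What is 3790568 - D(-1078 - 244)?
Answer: 3790568 - 6*√143/7 ≈ 3.7906e+6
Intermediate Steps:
n = 6470 (n = -5*(-1294) = 6470)
D(x) = √(6470 + x)/7 (D(x) = √(x + 6470)/7 = √(6470 + x)/7)
3790568 - D(-1078 - 244) = 3790568 - √(6470 + (-1078 - 244))/7 = 3790568 - √(6470 - 1322)/7 = 3790568 - √5148/7 = 3790568 - 6*√143/7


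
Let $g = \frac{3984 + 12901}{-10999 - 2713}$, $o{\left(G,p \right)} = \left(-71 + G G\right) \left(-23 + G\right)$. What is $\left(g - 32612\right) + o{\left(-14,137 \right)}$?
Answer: $- \frac{510610629}{13712} \approx -37238.0$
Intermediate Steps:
$o{\left(G,p \right)} = \left(-71 + G^{2}\right) \left(-23 + G\right)$
$g = - \frac{16885}{13712}$ ($g = \frac{16885}{-13712} = 16885 \left(- \frac{1}{13712}\right) = - \frac{16885}{13712} \approx -1.2314$)
$\left(g - 32612\right) + o{\left(-14,137 \right)} = \left(- \frac{16885}{13712} - 32612\right) + \left(1633 + \left(-14\right)^{3} - -994 - 23 \left(-14\right)^{2}\right) = - \frac{447192629}{13712} + \left(1633 - 2744 + 994 - 4508\right) = - \frac{447192629}{13712} - 4625 = - \frac{510610629}{13712}$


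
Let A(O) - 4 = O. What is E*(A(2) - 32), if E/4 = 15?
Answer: -1560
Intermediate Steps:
E = 60 (E = 4*15 = 60)
A(O) = 4 + O
E*(A(2) - 32) = 60*((4 + 2) - 32) = 60*(6 - 32) = 60*(-26) = -1560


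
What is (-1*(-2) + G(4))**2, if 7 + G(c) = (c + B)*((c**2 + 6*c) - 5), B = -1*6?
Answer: 5625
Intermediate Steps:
B = -6
G(c) = -7 + (-6 + c)*(-5 + c**2 + 6*c) (G(c) = -7 + (c - 6)*((c**2 + 6*c) - 5) = -7 + (-6 + c)*(-5 + c**2 + 6*c))
(-1*(-2) + G(4))**2 = (-1*(-2) + (23 + 4**3 - 41*4))**2 = (2 + (23 + 64 - 164))**2 = (2 - 77)**2 = (-75)**2 = 5625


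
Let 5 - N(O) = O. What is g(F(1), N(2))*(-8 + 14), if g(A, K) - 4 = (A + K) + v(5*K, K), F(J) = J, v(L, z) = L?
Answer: 138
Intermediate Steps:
N(O) = 5 - O
g(A, K) = 4 + A + 6*K (g(A, K) = 4 + ((A + K) + 5*K) = 4 + (A + 6*K) = 4 + A + 6*K)
g(F(1), N(2))*(-8 + 14) = (4 + 1 + 6*(5 - 1*2))*(-8 + 14) = (4 + 1 + 6*(5 - 2))*6 = (4 + 1 + 6*3)*6 = (4 + 1 + 18)*6 = 23*6 = 138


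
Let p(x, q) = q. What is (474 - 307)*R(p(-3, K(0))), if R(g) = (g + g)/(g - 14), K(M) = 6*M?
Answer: 0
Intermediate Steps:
R(g) = 2*g/(-14 + g) (R(g) = (2*g)/(-14 + g) = 2*g/(-14 + g))
(474 - 307)*R(p(-3, K(0))) = (474 - 307)*(2*(6*0)/(-14 + 6*0)) = 167*(2*0/(-14 + 0)) = 167*(2*0/(-14)) = 167*(2*0*(-1/14)) = 167*0 = 0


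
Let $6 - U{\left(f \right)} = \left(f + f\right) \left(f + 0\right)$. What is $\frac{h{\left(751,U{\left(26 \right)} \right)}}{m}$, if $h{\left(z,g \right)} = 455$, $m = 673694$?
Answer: $\frac{65}{96242} \approx 0.00067538$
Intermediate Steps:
$U{\left(f \right)} = 6 - 2 f^{2}$ ($U{\left(f \right)} = 6 - \left(f + f\right) \left(f + 0\right) = 6 - 2 f f = 6 - 2 f^{2}$)
$\frac{h{\left(751,U{\left(26 \right)} \right)}}{m} = \frac{455}{673694} = 455 \cdot \frac{1}{673694} = \frac{65}{96242}$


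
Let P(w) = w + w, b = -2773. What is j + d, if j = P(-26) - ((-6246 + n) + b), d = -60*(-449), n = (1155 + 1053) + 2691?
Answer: 31008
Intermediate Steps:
n = 4899 (n = 2208 + 2691 = 4899)
P(w) = 2*w
d = 26940
j = 4068 (j = 2*(-26) - ((-6246 + 4899) - 2773) = -52 - (-1347 - 2773) = -52 - 1*(-4120) = -52 + 4120 = 4068)
j + d = 4068 + 26940 = 31008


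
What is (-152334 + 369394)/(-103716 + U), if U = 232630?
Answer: 108530/64457 ≈ 1.6838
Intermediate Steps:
(-152334 + 369394)/(-103716 + U) = (-152334 + 369394)/(-103716 + 232630) = 217060/128914 = 217060*(1/128914) = 108530/64457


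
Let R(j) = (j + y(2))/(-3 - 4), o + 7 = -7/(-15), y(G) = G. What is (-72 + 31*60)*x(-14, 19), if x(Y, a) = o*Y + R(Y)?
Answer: 5831264/35 ≈ 1.6661e+5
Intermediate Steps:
o = -98/15 (o = -7 - 7/(-15) = -7 - 7*(-1/15) = -7 + 7/15 = -98/15 ≈ -6.5333)
R(j) = -2/7 - j/7 (R(j) = (j + 2)/(-3 - 4) = (2 + j)/(-7) = (2 + j)*(-1/7) = -2/7 - j/7)
x(Y, a) = -2/7 - 701*Y/105 (x(Y, a) = -98*Y/15 + (-2/7 - Y/7) = -2/7 - 701*Y/105)
(-72 + 31*60)*x(-14, 19) = (-72 + 31*60)*(-2/7 - 701/105*(-14)) = (-72 + 1860)*(-2/7 + 1402/15) = 1788*(9784/105) = 5831264/35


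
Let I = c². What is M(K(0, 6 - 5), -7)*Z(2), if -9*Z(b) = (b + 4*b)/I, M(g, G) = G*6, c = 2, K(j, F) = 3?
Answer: 35/3 ≈ 11.667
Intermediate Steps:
M(g, G) = 6*G
I = 4 (I = 2² = 4)
Z(b) = -5*b/36 (Z(b) = -(b + 4*b)/(9*4) = -5*b/(9*4) = -5*b/36)
M(K(0, 6 - 5), -7)*Z(2) = (6*(-7))*(-5/36*2) = -42*(-5/18) = 35/3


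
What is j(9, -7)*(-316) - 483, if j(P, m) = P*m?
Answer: 19425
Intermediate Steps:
j(9, -7)*(-316) - 483 = (9*(-7))*(-316) - 483 = -63*(-316) - 483 = 19908 - 483 = 19425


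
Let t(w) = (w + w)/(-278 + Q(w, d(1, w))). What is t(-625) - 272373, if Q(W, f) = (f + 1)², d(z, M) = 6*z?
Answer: -62372167/229 ≈ -2.7237e+5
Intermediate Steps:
Q(W, f) = (1 + f)²
t(w) = -2*w/229 (t(w) = (w + w)/(-278 + (1 + 6*1)²) = (2*w)/(-278 + (1 + 6)²) = (2*w)/(-278 + 7²) = (2*w)/(-278 + 49) = (2*w)/(-229) = (2*w)*(-1/229) = -2*w/229)
t(-625) - 272373 = -2/229*(-625) - 272373 = 1250/229 - 272373 = -62372167/229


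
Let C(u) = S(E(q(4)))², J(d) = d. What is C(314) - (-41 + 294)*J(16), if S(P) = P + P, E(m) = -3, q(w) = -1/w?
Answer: -4012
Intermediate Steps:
S(P) = 2*P
C(u) = 36 (C(u) = (2*(-3))² = (-6)² = 36)
C(314) - (-41 + 294)*J(16) = 36 - (-41 + 294)*16 = 36 - 253*16 = 36 - 1*4048 = 36 - 4048 = -4012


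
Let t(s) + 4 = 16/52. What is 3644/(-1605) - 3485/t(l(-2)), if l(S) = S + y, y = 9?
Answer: 8059957/8560 ≈ 941.58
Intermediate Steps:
l(S) = 9 + S (l(S) = S + 9 = 9 + S)
t(s) = -48/13 (t(s) = -4 + 16/52 = -4 + 16*(1/52) = -4 + 4/13 = -48/13)
3644/(-1605) - 3485/t(l(-2)) = 3644/(-1605) - 3485/(-48/13) = 3644*(-1/1605) - 3485*(-13/48) = -3644/1605 + 45305/48 = 8059957/8560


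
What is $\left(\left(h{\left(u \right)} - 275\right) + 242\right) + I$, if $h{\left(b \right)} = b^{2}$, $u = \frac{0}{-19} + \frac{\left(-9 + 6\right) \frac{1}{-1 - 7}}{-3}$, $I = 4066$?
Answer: $\frac{258113}{64} \approx 4033.0$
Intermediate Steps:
$u = - \frac{1}{8}$ ($u = 0 \left(- \frac{1}{19}\right) + - \frac{3}{-8} \left(- \frac{1}{3}\right) = 0 + \left(-3\right) \left(- \frac{1}{8}\right) \left(- \frac{1}{3}\right) = 0 + \frac{3}{8} \left(- \frac{1}{3}\right) = 0 - \frac{1}{8} = - \frac{1}{8} \approx -0.125$)
$\left(\left(h{\left(u \right)} - 275\right) + 242\right) + I = \left(\left(\left(- \frac{1}{8}\right)^{2} - 275\right) + 242\right) + 4066 = \left(\left(\frac{1}{64} - 275\right) + 242\right) + 4066 = \left(- \frac{17599}{64} + 242\right) + 4066 = - \frac{2111}{64} + 4066 = \frac{258113}{64}$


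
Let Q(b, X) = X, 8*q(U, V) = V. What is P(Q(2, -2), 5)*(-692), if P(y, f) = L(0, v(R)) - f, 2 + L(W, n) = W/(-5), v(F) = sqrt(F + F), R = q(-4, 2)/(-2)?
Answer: 4844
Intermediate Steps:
q(U, V) = V/8
R = -1/8 (R = ((1/8)*2)/(-2) = (1/4)*(-1/2) = -1/8 ≈ -0.12500)
v(F) = sqrt(2)*sqrt(F) (v(F) = sqrt(2*F) = sqrt(2)*sqrt(F))
L(W, n) = -2 - W/5 (L(W, n) = -2 + W/(-5) = -2 + W*(-1/5) = -2 - W/5)
P(y, f) = -2 - f (P(y, f) = (-2 - 1/5*0) - f = (-2 + 0) - f = -2 - f)
P(Q(2, -2), 5)*(-692) = (-2 - 1*5)*(-692) = (-2 - 5)*(-692) = -7*(-692) = 4844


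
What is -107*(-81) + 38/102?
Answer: 442036/51 ≈ 8667.4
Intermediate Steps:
-107*(-81) + 38/102 = 8667 + 38*(1/102) = 8667 + 19/51 = 442036/51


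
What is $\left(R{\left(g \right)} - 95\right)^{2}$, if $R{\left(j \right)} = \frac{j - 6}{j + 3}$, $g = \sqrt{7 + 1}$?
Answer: $15289 - 4356 \sqrt{2} \approx 9128.7$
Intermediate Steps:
$g = 2 \sqrt{2}$ ($g = \sqrt{8} = 2 \sqrt{2} \approx 2.8284$)
$R{\left(j \right)} = \frac{-6 + j}{3 + j}$
$\left(R{\left(g \right)} - 95\right)^{2} = \left(\frac{-6 + 2 \sqrt{2}}{3 + 2 \sqrt{2}} - 95\right)^{2} = \left(-95 + \frac{-6 + 2 \sqrt{2}}{3 + 2 \sqrt{2}}\right)^{2}$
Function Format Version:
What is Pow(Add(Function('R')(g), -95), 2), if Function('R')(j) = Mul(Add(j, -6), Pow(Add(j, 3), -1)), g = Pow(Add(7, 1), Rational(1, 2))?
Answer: Add(15289, Mul(-4356, Pow(2, Rational(1, 2)))) ≈ 9128.7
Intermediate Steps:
g = Mul(2, Pow(2, Rational(1, 2))) (g = Pow(8, Rational(1, 2)) = Mul(2, Pow(2, Rational(1, 2))) ≈ 2.8284)
Function('R')(j) = Mul(Pow(Add(3, j), -1), Add(-6, j)) (Function('R')(j) = Mul(Add(-6, j), Pow(Add(3, j), -1)) = Mul(Pow(Add(3, j), -1), Add(-6, j)))
Pow(Add(Function('R')(g), -95), 2) = Pow(Add(Mul(Pow(Add(3, Mul(2, Pow(2, Rational(1, 2)))), -1), Add(-6, Mul(2, Pow(2, Rational(1, 2))))), -95), 2) = Pow(Add(-95, Mul(Pow(Add(3, Mul(2, Pow(2, Rational(1, 2)))), -1), Add(-6, Mul(2, Pow(2, Rational(1, 2)))))), 2)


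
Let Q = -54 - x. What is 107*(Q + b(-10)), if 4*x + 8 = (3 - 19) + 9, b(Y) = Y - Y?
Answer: -21507/4 ≈ -5376.8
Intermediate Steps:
b(Y) = 0
x = -15/4 (x = -2 + ((3 - 19) + 9)/4 = -2 + (-16 + 9)/4 = -2 + (¼)*(-7) = -2 - 7/4 = -15/4 ≈ -3.7500)
Q = -201/4 (Q = -54 - 1*(-15/4) = -54 + 15/4 = -201/4 ≈ -50.250)
107*(Q + b(-10)) = 107*(-201/4 + 0) = 107*(-201/4) = -21507/4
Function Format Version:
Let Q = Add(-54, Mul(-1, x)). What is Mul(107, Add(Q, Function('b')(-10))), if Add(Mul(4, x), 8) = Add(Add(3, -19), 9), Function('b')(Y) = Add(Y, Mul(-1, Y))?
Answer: Rational(-21507, 4) ≈ -5376.8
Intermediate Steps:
Function('b')(Y) = 0
x = Rational(-15, 4) (x = Add(-2, Mul(Rational(1, 4), Add(Add(3, -19), 9))) = Add(-2, Mul(Rational(1, 4), Add(-16, 9))) = Add(-2, Mul(Rational(1, 4), -7)) = Add(-2, Rational(-7, 4)) = Rational(-15, 4) ≈ -3.7500)
Q = Rational(-201, 4) (Q = Add(-54, Mul(-1, Rational(-15, 4))) = Add(-54, Rational(15, 4)) = Rational(-201, 4) ≈ -50.250)
Mul(107, Add(Q, Function('b')(-10))) = Mul(107, Add(Rational(-201, 4), 0)) = Mul(107, Rational(-201, 4)) = Rational(-21507, 4)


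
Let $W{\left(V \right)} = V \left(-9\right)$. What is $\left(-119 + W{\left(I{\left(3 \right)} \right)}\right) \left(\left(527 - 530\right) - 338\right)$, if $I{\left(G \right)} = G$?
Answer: $49786$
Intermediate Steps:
$W{\left(V \right)} = - 9 V$
$\left(-119 + W{\left(I{\left(3 \right)} \right)}\right) \left(\left(527 - 530\right) - 338\right) = \left(-119 - 27\right) \left(\left(527 - 530\right) - 338\right) = \left(-119 - 27\right) \left(-3 - 338\right) = \left(-146\right) \left(-341\right) = 49786$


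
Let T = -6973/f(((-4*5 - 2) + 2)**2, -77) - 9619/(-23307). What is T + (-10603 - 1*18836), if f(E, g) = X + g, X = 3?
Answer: -50610741685/1724718 ≈ -29344.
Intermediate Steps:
f(E, g) = 3 + g
T = 163231517/1724718 (T = -6973/(3 - 77) - 9619/(-23307) = -6973/(-74) - 9619*(-1/23307) = -6973*(-1/74) + 9619/23307 = 6973/74 + 9619/23307 = 163231517/1724718 ≈ 94.642)
T + (-10603 - 1*18836) = 163231517/1724718 + (-10603 - 1*18836) = 163231517/1724718 + (-10603 - 18836) = 163231517/1724718 - 29439 = -50610741685/1724718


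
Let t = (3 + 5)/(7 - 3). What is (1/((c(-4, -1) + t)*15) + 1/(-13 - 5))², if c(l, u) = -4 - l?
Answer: 1/2025 ≈ 0.00049383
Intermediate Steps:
t = 2 (t = 8/4 = 8*(¼) = 2)
(1/((c(-4, -1) + t)*15) + 1/(-13 - 5))² = (1/(((-4 - 1*(-4)) + 2)*15) + 1/(-13 - 5))² = ((1/15)/((-4 + 4) + 2) + 1/(-18))² = ((1/15)/(0 + 2) - 1/18)² = ((1/15)/2 - 1/18)² = ((½)*(1/15) - 1/18)² = (1/30 - 1/18)² = (-1/45)² = 1/2025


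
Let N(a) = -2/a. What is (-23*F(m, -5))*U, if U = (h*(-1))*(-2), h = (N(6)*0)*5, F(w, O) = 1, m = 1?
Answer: 0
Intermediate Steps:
h = 0 (h = (-2/6*0)*5 = (-2*⅙*0)*5 = -⅓*0*5 = 0*5 = 0)
U = 0 (U = (0*(-1))*(-2) = 0*(-2) = 0)
(-23*F(m, -5))*U = -23*1*0 = -23*0 = 0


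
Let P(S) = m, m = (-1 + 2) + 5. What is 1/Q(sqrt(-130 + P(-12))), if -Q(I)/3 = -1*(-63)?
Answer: -1/189 ≈ -0.0052910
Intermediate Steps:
m = 6 (m = 1 + 5 = 6)
P(S) = 6
Q(I) = -189 (Q(I) = -(-3)*(-63) = -3*63 = -189)
1/Q(sqrt(-130 + P(-12))) = 1/(-189) = -1/189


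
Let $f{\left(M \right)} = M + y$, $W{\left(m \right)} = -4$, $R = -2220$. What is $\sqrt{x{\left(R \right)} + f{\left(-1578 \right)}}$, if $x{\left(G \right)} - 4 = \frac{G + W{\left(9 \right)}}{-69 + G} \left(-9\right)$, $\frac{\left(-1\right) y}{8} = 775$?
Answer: $\frac{i \sqrt{4530872542}}{763} \approx 88.22 i$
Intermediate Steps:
$y = -6200$ ($y = \left(-8\right) 775 = -6200$)
$f{\left(M \right)} = -6200 + M$ ($f{\left(M \right)} = M - 6200 = -6200 + M$)
$x{\left(G \right)} = 4 - \frac{9 \left(-4 + G\right)}{-69 + G}$ ($x{\left(G \right)} = 4 + \frac{G - 4}{-69 + G} \left(-9\right) = 4 + \frac{-4 + G}{-69 + G} \left(-9\right) = 4 - \frac{9 \left(-4 + G\right)}{-69 + G}$)
$\sqrt{x{\left(R \right)} + f{\left(-1578 \right)}} = \sqrt{\frac{5 \left(-48 - -2220\right)}{-69 - 2220} - 7778} = \sqrt{\frac{5 \left(-48 + 2220\right)}{-2289} - 7778} = \sqrt{5 \left(- \frac{1}{2289}\right) 2172 - 7778} = \sqrt{- \frac{3620}{763} - 7778} = \sqrt{- \frac{5938234}{763}} = \frac{i \sqrt{4530872542}}{763}$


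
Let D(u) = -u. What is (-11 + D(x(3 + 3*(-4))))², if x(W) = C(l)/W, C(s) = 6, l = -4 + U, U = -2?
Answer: 961/9 ≈ 106.78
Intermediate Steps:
l = -6 (l = -4 - 2 = -6)
x(W) = 6/W
(-11 + D(x(3 + 3*(-4))))² = (-11 - 6/(3 + 3*(-4)))² = (-11 - 6/(3 - 12))² = (-11 - 6/(-9))² = (-11 - 6*(-1)/9)² = (-11 - 1*(-⅔))² = (-11 + ⅔)² = (-31/3)² = 961/9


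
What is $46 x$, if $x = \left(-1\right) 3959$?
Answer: $-182114$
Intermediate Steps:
$x = -3959$
$46 x = 46 \left(-3959\right) = -182114$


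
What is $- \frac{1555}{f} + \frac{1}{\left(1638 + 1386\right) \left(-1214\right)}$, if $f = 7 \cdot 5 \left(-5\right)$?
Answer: $\frac{163103323}{18355680} \approx 8.8857$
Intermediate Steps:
$f = -175$ ($f = 35 \left(-5\right) = -175$)
$- \frac{1555}{f} + \frac{1}{\left(1638 + 1386\right) \left(-1214\right)} = - \frac{1555}{-175} + \frac{1}{\left(1638 + 1386\right) \left(-1214\right)} = \left(-1555\right) \left(- \frac{1}{175}\right) + \frac{1}{3024} \left(- \frac{1}{1214}\right) = \frac{311}{35} + \frac{1}{3024} \left(- \frac{1}{1214}\right) = \frac{311}{35} - \frac{1}{3671136} = \frac{163103323}{18355680}$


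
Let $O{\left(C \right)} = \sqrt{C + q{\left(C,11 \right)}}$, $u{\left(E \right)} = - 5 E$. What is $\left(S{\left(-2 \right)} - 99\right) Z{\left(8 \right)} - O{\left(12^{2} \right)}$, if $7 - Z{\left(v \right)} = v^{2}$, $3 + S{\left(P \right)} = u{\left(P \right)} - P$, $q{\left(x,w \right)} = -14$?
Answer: $5130 - \sqrt{130} \approx 5118.6$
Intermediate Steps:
$S{\left(P \right)} = -3 - 6 P$
$Z{\left(v \right)} = 7 - v^{2}$
$O{\left(C \right)} = \sqrt{-14 + C}$ ($O{\left(C \right)} = \sqrt{C - 14} = \sqrt{-14 + C}$)
$\left(S{\left(-2 \right)} - 99\right) Z{\left(8 \right)} - O{\left(12^{2} \right)} = \left(\left(-3 - -12\right) - 99\right) \left(7 - 8^{2}\right) - \sqrt{-14 + 12^{2}} = \left(\left(-3 + 12\right) - 99\right) \left(7 - 64\right) - \sqrt{-14 + 144} = \left(9 - 99\right) \left(7 - 64\right) - \sqrt{130} = \left(-90\right) \left(-57\right) - \sqrt{130} = 5130 - \sqrt{130}$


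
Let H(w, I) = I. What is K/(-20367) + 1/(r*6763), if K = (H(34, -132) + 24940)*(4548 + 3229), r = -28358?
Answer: -37001458043080031/3906088231518 ≈ -9472.8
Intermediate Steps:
K = 192931816 (K = (-132 + 24940)*(4548 + 3229) = 24808*7777 = 192931816)
K/(-20367) + 1/(r*6763) = 192931816/(-20367) + 1/(-28358*6763) = 192931816*(-1/20367) - 1/28358*1/6763 = -192931816/20367 - 1/191785154 = -37001458043080031/3906088231518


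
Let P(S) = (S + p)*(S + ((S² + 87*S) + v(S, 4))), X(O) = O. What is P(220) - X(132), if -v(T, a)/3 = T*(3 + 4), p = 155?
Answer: 23677368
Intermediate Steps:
v(T, a) = -21*T (v(T, a) = -3*T*(3 + 4) = -3*T*7 = -21*T)
P(S) = (155 + S)*(S² + 67*S) (P(S) = (S + 155)*(S + ((S² + 87*S) - 21*S)) = (155 + S)*(S + (S² + 66*S)) = (155 + S)*(S² + 67*S))
P(220) - X(132) = 220*(10385 + 220² + 222*220) - 1*132 = 220*(10385 + 48400 + 48840) - 132 = 220*107625 - 132 = 23677500 - 132 = 23677368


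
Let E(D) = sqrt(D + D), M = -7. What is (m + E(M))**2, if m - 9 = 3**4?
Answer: (90 + I*sqrt(14))**2 ≈ 8086.0 + 673.5*I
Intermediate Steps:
m = 90 (m = 9 + 3**4 = 9 + 81 = 90)
E(D) = sqrt(2)*sqrt(D) (E(D) = sqrt(2*D) = sqrt(2)*sqrt(D))
(m + E(M))**2 = (90 + sqrt(2)*sqrt(-7))**2 = (90 + sqrt(2)*(I*sqrt(7)))**2 = (90 + I*sqrt(14))**2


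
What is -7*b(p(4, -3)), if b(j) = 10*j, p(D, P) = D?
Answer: -280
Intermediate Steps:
-7*b(p(4, -3)) = -70*4 = -7*40 = -280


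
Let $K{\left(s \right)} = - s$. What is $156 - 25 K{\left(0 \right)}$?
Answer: $156$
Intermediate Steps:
$156 - 25 K{\left(0 \right)} = 156 - 25 \left(\left(-1\right) 0\right) = 156 - 0 = 156 + 0 = 156$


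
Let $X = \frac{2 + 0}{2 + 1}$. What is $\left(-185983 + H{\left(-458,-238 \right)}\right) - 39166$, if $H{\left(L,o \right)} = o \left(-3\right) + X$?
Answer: $- \frac{673303}{3} \approx -2.2443 \cdot 10^{5}$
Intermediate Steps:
$X = \frac{2}{3} \approx 0.66667$
$H{\left(L,o \right)} = \frac{2}{3} - 3 o$ ($H{\left(L,o \right)} = o \left(-3\right) + \frac{2}{3} = - 3 o + \frac{2}{3} = \frac{2}{3} - 3 o$)
$\left(-185983 + H{\left(-458,-238 \right)}\right) - 39166 = \left(-185983 + \left(\frac{2}{3} - -714\right)\right) - 39166 = \left(-185983 + \left(\frac{2}{3} + 714\right)\right) - 39166 = \left(-185983 + \frac{2144}{3}\right) - 39166 = - \frac{555805}{3} - 39166 = - \frac{673303}{3}$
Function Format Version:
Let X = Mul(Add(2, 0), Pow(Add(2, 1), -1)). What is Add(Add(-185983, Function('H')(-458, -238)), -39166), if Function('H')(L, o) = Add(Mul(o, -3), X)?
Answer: Rational(-673303, 3) ≈ -2.2443e+5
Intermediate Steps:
X = Rational(2, 3) (X = Mul(2, Pow(3, -1)) = Mul(2, Rational(1, 3)) = Rational(2, 3) ≈ 0.66667)
Function('H')(L, o) = Add(Rational(2, 3), Mul(-3, o)) (Function('H')(L, o) = Add(Mul(o, -3), Rational(2, 3)) = Add(Mul(-3, o), Rational(2, 3)) = Add(Rational(2, 3), Mul(-3, o)))
Add(Add(-185983, Function('H')(-458, -238)), -39166) = Add(Add(-185983, Add(Rational(2, 3), Mul(-3, -238))), -39166) = Add(Add(-185983, Add(Rational(2, 3), 714)), -39166) = Add(Add(-185983, Rational(2144, 3)), -39166) = Add(Rational(-555805, 3), -39166) = Rational(-673303, 3)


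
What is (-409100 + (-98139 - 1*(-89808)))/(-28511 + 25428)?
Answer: 417431/3083 ≈ 135.40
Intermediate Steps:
(-409100 + (-98139 - 1*(-89808)))/(-28511 + 25428) = (-409100 + (-98139 + 89808))/(-3083) = (-409100 - 8331)*(-1/3083) = -417431*(-1/3083) = 417431/3083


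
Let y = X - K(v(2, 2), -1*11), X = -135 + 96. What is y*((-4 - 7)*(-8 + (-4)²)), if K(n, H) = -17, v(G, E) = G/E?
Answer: 1936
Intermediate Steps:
X = -39
y = -22 (y = -39 - 1*(-17) = -39 + 17 = -22)
y*((-4 - 7)*(-8 + (-4)²)) = -22*(-4 - 7)*(-8 + (-4)²) = -(-242)*(-8 + 16) = -(-242)*8 = -22*(-88) = 1936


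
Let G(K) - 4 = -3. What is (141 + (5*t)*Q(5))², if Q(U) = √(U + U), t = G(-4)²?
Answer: 20131 + 1410*√10 ≈ 24590.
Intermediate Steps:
G(K) = 1 (G(K) = 4 - 3 = 1)
t = 1 (t = 1² = 1)
Q(U) = √2*√U (Q(U) = √(2*U) = √2*√U)
(141 + (5*t)*Q(5))² = (141 + (5*1)*(√2*√5))² = (141 + 5*√10)²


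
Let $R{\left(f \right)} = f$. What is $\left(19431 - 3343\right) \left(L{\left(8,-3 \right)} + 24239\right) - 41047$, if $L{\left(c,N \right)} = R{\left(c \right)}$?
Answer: $390044689$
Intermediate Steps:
$L{\left(c,N \right)} = c$
$\left(19431 - 3343\right) \left(L{\left(8,-3 \right)} + 24239\right) - 41047 = \left(19431 - 3343\right) \left(8 + 24239\right) - 41047 = 16088 \cdot 24247 - 41047 = 390085736 - 41047 = 390044689$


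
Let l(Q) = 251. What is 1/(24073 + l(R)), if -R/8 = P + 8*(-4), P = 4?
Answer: 1/24324 ≈ 4.1112e-5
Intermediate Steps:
R = 224 (R = -8*(4 + 8*(-4)) = -8*(4 - 32) = -8*(-28) = 224)
1/(24073 + l(R)) = 1/(24073 + 251) = 1/24324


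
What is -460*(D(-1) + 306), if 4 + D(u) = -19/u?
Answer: -147660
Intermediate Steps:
D(u) = -4 - 19/u
-460*(D(-1) + 306) = -460*((-4 - 19/(-1)) + 306) = -460*((-4 - 19*(-1)) + 306) = -460*((-4 + 19) + 306) = -460*(15 + 306) = -460*321 = -147660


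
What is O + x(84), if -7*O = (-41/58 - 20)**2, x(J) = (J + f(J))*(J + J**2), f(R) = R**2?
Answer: 1200466178399/23548 ≈ 5.0980e+7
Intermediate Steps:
x(J) = (J + J**2)**2 (x(J) = (J + J**2)*(J + J**2) = (J + J**2)**2)
O = -1442401/23548 (O = -(-41/58 - 20)**2/7 = -(-1201/58)**2/7 = -1/7*1442401/3364 = -1442401/23548 ≈ -61.254)
O + x(84) = -1442401/23548 + 84**2*(1 + 84**2 + 2*84) = -1442401/23548 + 7056*(1 + 7056 + 168) = -1442401/23548 + 7056*7225 = -1442401/23548 + 50979600 = 1200466178399/23548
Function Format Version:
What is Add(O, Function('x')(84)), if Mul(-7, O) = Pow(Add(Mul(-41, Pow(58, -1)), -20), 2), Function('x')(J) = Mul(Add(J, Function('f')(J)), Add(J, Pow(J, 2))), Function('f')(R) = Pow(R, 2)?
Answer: Rational(1200466178399, 23548) ≈ 5.0980e+7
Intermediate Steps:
Function('x')(J) = Pow(Add(J, Pow(J, 2)), 2) (Function('x')(J) = Mul(Add(J, Pow(J, 2)), Add(J, Pow(J, 2))) = Pow(Add(J, Pow(J, 2)), 2))
O = Rational(-1442401, 23548) (O = Mul(Rational(-1, 7), Pow(Add(Mul(-41, Pow(58, -1)), -20), 2)) = Mul(Rational(-1, 7), Pow(Add(Mul(-41, Rational(1, 58)), -20), 2)) = Mul(Rational(-1, 7), Pow(Add(Rational(-41, 58), -20), 2)) = Mul(Rational(-1, 7), Pow(Rational(-1201, 58), 2)) = Mul(Rational(-1, 7), Rational(1442401, 3364)) = Rational(-1442401, 23548) ≈ -61.254)
Add(O, Function('x')(84)) = Add(Rational(-1442401, 23548), Mul(Pow(84, 2), Add(1, Pow(84, 2), Mul(2, 84)))) = Add(Rational(-1442401, 23548), Mul(7056, Add(1, 7056, 168))) = Add(Rational(-1442401, 23548), Mul(7056, 7225)) = Add(Rational(-1442401, 23548), 50979600) = Rational(1200466178399, 23548)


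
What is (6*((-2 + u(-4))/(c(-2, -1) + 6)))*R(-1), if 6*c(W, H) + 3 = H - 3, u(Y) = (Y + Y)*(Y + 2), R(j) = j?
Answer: -504/29 ≈ -17.379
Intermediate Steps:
u(Y) = 2*Y*(2 + Y) (u(Y) = (2*Y)*(2 + Y) = 2*Y*(2 + Y))
c(W, H) = -1 + H/6 (c(W, H) = -½ + (H - 3)/6 = -½ + (-3 + H)/6 = -½ + (-½ + H/6) = -1 + H/6)
(6*((-2 + u(-4))/(c(-2, -1) + 6)))*R(-1) = (6*((-2 + 2*(-4)*(2 - 4))/((-1 + (⅙)*(-1)) + 6)))*(-1) = (6*((-2 + 2*(-4)*(-2))/((-1 - ⅙) + 6)))*(-1) = (6*((-2 + 16)/(-7/6 + 6)))*(-1) = (6*(14/(29/6)))*(-1) = (6*(14*(6/29)))*(-1) = (6*(84/29))*(-1) = (504/29)*(-1) = -504/29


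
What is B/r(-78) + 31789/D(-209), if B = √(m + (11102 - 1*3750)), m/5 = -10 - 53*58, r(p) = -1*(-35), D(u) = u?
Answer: -31789/209 + 2*I*√2017/35 ≈ -152.1 + 2.5663*I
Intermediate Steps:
r(p) = 35
m = -15420 (m = 5*(-10 - 53*58) = 5*(-10 - 3074) = 5*(-3084) = -15420)
B = 2*I*√2017 (B = √(-15420 + (11102 - 1*3750)) = √(-15420 + (11102 - 3750)) = √(-15420 + 7352) = √(-8068) = 2*I*√2017 ≈ 89.822*I)
B/r(-78) + 31789/D(-209) = (2*I*√2017)/35 + 31789/(-209) = (2*I*√2017)*(1/35) + 31789*(-1/209) = 2*I*√2017/35 - 31789/209 = -31789/209 + 2*I*√2017/35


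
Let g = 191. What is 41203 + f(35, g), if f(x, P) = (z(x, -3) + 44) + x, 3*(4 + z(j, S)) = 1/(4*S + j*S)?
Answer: 14488577/351 ≈ 41278.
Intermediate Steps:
z(j, S) = -4 + 1/(3*(4*S + S*j)) (z(j, S) = -4 + 1/(3*(4*S + j*S)) = -4 + 1/(3*(4*S + S*j)))
f(x, P) = 44 + x - (145 + 36*x)/(9*(4 + x)) (f(x, P) = ((1/3)*(1 - 48*(-3) - 12*(-3)*x)/(-3*(4 + x)) + 44) + x = ((1/3)*(-1/3)*(1 + 144 + 36*x)/(4 + x) + 44) + x = ((1/3)*(-1/3)*(145 + 36*x)/(4 + x) + 44) + x = (-(145 + 36*x)/(9*(4 + x)) + 44) + x = (44 - (145 + 36*x)/(9*(4 + x))) + x = 44 + x - (145 + 36*x)/(9*(4 + x)))
41203 + f(35, g) = 41203 + (1439/9 + 35**2 + 44*35)/(4 + 35) = 41203 + (1439/9 + 1225 + 1540)/39 = 41203 + (1/39)*(26324/9) = 41203 + 26324/351 = 14488577/351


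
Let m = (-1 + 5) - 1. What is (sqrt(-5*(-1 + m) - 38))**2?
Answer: -48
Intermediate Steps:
m = 3 (m = 4 - 1 = 3)
(sqrt(-5*(-1 + m) - 38))**2 = (sqrt(-5*(-1 + 3) - 38))**2 = (sqrt(-5*2 - 38))**2 = (sqrt(-10 - 38))**2 = (sqrt(-48))**2 = (4*I*sqrt(3))**2 = -48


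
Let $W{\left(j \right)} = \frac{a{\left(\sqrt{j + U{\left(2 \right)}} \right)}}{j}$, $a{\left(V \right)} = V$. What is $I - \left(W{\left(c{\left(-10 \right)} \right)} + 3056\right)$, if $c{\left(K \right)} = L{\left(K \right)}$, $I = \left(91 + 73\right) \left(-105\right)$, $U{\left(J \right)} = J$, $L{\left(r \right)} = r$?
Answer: $-20276 + \frac{i \sqrt{2}}{5} \approx -20276.0 + 0.28284 i$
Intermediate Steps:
$I = -17220$ ($I = 164 \left(-105\right) = -17220$)
$c{\left(K \right)} = K$
$W{\left(j \right)} = \frac{\sqrt{2 + j}}{j}$ ($W{\left(j \right)} = \frac{\sqrt{j + 2}}{j} = \frac{\sqrt{2 + j}}{j}$)
$I - \left(W{\left(c{\left(-10 \right)} \right)} + 3056\right) = -17220 - \left(\frac{\sqrt{2 - 10}}{-10} + 3056\right) = -17220 - \left(- \frac{\sqrt{-8}}{10} + 3056\right) = -17220 - \left(- \frac{2 i \sqrt{2}}{10} + 3056\right) = -17220 - \left(- \frac{i \sqrt{2}}{5} + 3056\right) = -17220 - \left(3056 - \frac{i \sqrt{2}}{5}\right) = -20276 + \frac{i \sqrt{2}}{5}$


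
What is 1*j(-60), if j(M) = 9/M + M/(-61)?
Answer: 1017/1220 ≈ 0.83361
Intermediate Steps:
j(M) = 9/M - M/61 (j(M) = 9/M + M*(-1/61) = 9/M - M/61)
1*j(-60) = 1*(9/(-60) - 1/61*(-60)) = 1*(9*(-1/60) + 60/61) = 1*(-3/20 + 60/61) = 1*(1017/1220) = 1017/1220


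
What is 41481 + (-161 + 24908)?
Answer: 66228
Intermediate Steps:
41481 + (-161 + 24908) = 41481 + 24747 = 66228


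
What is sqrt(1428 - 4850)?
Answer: I*sqrt(3422) ≈ 58.498*I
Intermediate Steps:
sqrt(1428 - 4850) = sqrt(-3422) = I*sqrt(3422)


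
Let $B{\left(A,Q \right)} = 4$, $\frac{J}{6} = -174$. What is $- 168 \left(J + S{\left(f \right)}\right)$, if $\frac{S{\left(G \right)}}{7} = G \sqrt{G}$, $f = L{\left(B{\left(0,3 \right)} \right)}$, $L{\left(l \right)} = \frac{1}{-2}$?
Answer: $175392 + 294 i \sqrt{2} \approx 1.7539 \cdot 10^{5} + 415.78 i$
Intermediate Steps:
$J = -1044$ ($J = 6 \left(-174\right) = -1044$)
$L{\left(l \right)} = - \frac{1}{2}$
$f = - \frac{1}{2} \approx -0.5$
$S{\left(G \right)} = 7 G^{\frac{3}{2}}$ ($S{\left(G \right)} = 7 G \sqrt{G} = 7 G^{\frac{3}{2}}$)
$- 168 \left(J + S{\left(f \right)}\right) = - 168 \left(-1044 + 7 \left(- \frac{1}{2}\right)^{\frac{3}{2}}\right) = - 168 \left(-1044 + 7 \left(- \frac{i \sqrt{2}}{4}\right)\right) = - 168 \left(-1044 - \frac{7 i \sqrt{2}}{4}\right) = 175392 + 294 i \sqrt{2}$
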